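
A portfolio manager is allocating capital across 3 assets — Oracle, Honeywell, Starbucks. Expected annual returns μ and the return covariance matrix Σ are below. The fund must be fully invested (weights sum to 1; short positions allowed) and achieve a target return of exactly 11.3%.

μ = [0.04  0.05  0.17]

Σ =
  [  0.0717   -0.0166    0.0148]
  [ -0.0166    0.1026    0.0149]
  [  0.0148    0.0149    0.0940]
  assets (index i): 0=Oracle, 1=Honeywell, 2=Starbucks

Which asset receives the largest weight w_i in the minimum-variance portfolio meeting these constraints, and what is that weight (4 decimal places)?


Starbucks (0.5457)

u=Σ⁻¹μ = [0.2674  0.2805  1.7219]
v=Σ⁻¹𝟙 = [15.2245  11.2725  6.4544]
a=μᵀu=0.317452  b=𝟙ᵀu=2.269859  c=𝟙ᵀv=32.951423  D=ac−b²=5.308250
λ₁=(c·0.113−b)/D = (32.951423·0.113−2.269859)/5.308250 = 0.273848
λ₂=(a−b·0.113)/D = (0.317452−2.269859·0.113)/5.308250 = 0.011484
w* = 0.273848·u + 0.011484·v:
  w_0 = 0.273848·0.2674 + 0.011484·15.2245 = 0.2481  (Oracle)
  w_1 = 0.273848·0.2805 + 0.011484·11.2725 = 0.2063  (Honeywell)
  w_2 = 0.273848·1.7219 + 0.011484·6.4544 = 0.5457  (Starbucks)
Σw_i=1.0000  μᵀw=0.1130
σ²=wᵀΣw=λ₁·μ_p+λ₂ = 0.273848·0.113 + 0.011484 = 0.042428 ≈ 0.0424


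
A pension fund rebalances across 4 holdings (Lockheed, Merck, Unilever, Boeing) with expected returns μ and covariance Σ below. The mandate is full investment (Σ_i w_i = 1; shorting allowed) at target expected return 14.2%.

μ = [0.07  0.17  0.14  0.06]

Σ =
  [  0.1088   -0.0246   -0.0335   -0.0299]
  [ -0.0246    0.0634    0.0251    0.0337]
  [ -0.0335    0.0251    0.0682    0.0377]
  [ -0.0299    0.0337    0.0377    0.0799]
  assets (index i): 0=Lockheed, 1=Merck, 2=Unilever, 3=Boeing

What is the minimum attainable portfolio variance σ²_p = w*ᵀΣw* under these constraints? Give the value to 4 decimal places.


p=Σ⁻¹μ = [1.7770  2.9328  2.3640  -0.9365]
q=Σ⁻¹𝟙 = [18.7606  13.4795  15.2339  6.6629]
a=μᵀp=0.897728  b=𝟙ᵀp=6.137278  c=𝟙ᵀq=54.136889  D=ac−b²=10.934020
λ₁=(c·0.142−b)/D = (54.136889·0.142−6.137278)/10.934020 = 0.141774
λ₂=(a−b·0.142)/D = (0.897728−6.137278·0.142)/10.934020 = 0.002399
w* = 0.141774·p + 0.002399·q:
  w_0 = 0.141774·1.7770 + 0.002399·18.7606 = 0.2969  (Lockheed)
  w_1 = 0.141774·2.9328 + 0.002399·13.4795 = 0.4481  (Merck)
  w_2 = 0.141774·2.3640 + 0.002399·15.2339 = 0.3717  (Unilever)
  w_3 = 0.141774·-0.9365 + 0.002399·6.6629 = -0.1168  (Boeing)
Σw_i=1.0000  μᵀw=0.1420
σ²=wᵀΣw=λ₁·μ_p+λ₂ = 0.141774·0.142 + 0.002399 = 0.022531 ≈ 0.0225

0.0225


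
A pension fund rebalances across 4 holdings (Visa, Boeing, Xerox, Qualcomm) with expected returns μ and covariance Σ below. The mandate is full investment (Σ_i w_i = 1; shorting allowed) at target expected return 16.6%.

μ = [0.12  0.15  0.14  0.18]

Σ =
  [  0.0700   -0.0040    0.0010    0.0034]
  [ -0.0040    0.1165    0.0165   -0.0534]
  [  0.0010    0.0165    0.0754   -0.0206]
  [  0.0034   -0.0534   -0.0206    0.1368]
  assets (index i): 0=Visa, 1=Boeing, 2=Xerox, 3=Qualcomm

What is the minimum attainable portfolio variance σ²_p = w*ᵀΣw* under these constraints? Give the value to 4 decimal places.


0.0335

x=Σ⁻¹μ = [1.6916  2.1711  2.0219  2.4257]
y=Σ⁻¹𝟙 = [14.1678  13.6914  14.0163  14.4129]
a=μᵀx=1.248372  b=𝟙ᵀx=8.310460  c=𝟙ᵀy=56.288464  D=ac−b²=1.205196
λ₁=(c·0.166−b)/D = (56.288464·0.166−8.310460)/1.205196 = 0.857474
λ₂=(a−b·0.166)/D = (1.248372−8.310460·0.166)/1.205196 = -0.108832
w* = 0.857474·x + -0.108832·y:
  w_0 = 0.857474·1.6916 + -0.108832·14.1678 = -0.0914  (Visa)
  w_1 = 0.857474·2.1711 + -0.108832·13.6914 = 0.3716  (Boeing)
  w_2 = 0.857474·2.0219 + -0.108832·14.0163 = 0.2083  (Xerox)
  w_3 = 0.857474·2.4257 + -0.108832·14.4129 = 0.5114  (Qualcomm)
Σw_i=1.0000  μᵀw=0.1660
σ²=wᵀΣw=λ₁·μ_p+λ₂ = 0.857474·0.166 + -0.108832 = 0.033508 ≈ 0.0335


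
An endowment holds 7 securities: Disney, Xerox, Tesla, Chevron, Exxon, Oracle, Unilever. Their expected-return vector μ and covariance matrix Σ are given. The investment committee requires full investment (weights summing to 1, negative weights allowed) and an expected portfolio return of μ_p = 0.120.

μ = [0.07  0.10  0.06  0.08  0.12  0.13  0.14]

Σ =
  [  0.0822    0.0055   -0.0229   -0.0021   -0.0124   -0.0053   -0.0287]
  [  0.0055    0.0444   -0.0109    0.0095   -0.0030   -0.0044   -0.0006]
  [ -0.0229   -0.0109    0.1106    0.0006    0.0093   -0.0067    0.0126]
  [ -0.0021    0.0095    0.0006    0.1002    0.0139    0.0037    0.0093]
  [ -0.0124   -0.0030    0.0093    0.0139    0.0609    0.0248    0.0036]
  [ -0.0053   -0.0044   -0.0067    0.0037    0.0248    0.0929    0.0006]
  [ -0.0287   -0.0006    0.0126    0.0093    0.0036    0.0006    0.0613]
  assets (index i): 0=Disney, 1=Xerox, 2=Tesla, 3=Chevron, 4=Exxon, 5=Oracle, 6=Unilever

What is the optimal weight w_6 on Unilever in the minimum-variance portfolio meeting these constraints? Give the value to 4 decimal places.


x=Σ⁻¹μ = [2.3552  2.4415  0.8420  0.0337  1.7526  1.2207  3.1173]
y=Σ⁻¹𝟙 = [25.6929  24.1809  13.3566  3.5099  14.4110  10.1945  24.3550]
a=μᵀx=1.267668  b=𝟙ᵀx=11.763094  c=𝟙ᵀy=115.700872  D=ac−b²=8.299896
λ₁=(c·0.120−b)/D = (115.700872·0.120−11.763094)/8.299896 = 0.255547
λ₂=(a−b·0.120)/D = (1.267668−11.763094·0.120)/8.299896 = -0.017338
w* = 0.255547·x + -0.017338·y:
  w_0 = 0.255547·2.3552 + -0.017338·25.6929 = 0.1564  (Disney)
  w_1 = 0.255547·2.4415 + -0.017338·24.1809 = 0.2047  (Xerox)
  w_2 = 0.255547·0.8420 + -0.017338·13.3566 = -0.0164  (Tesla)
  w_3 = 0.255547·0.0337 + -0.017338·3.5099 = -0.0522  (Chevron)
  w_4 = 0.255547·1.7526 + -0.017338·14.4110 = 0.1980  (Exxon)
  w_5 = 0.255547·1.2207 + -0.017338·10.1945 = 0.1352  (Oracle)
  w_6 = 0.255547·3.1173 + -0.017338·24.3550 = 0.3744  (Unilever)
Σw_i=1.0000  μᵀw=0.1200
σ²=wᵀΣw=λ₁·μ_p+λ₂ = 0.255547·0.120 + -0.017338 = 0.013328 ≈ 0.0133

0.3744


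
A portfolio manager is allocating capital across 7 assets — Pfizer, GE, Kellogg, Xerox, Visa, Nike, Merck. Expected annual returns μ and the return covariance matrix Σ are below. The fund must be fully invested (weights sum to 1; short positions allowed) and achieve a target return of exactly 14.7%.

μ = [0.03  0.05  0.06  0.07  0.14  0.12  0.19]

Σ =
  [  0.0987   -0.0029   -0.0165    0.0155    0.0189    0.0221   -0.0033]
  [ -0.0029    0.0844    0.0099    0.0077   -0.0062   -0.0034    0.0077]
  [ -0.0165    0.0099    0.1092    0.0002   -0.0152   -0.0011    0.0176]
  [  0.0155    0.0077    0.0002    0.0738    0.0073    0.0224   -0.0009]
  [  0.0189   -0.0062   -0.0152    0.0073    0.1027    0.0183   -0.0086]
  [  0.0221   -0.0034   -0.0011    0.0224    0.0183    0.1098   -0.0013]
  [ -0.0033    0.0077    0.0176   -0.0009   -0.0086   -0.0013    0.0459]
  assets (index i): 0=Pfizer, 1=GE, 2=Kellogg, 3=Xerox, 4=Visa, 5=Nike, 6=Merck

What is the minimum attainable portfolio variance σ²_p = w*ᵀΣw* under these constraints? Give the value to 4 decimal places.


0.0182

p=Σ⁻¹μ = [-0.1117  0.2774  0.0253  0.5999  1.5901  0.7890  4.4072]
q=Σ⁻¹𝟙 = [8.0177  9.5362  7.7314  8.6784  10.2156  4.6303  20.0139]
a=μᵀp=1.208688  b=𝟙ᵀp=7.577193  c=𝟙ᵀq=68.823704  D=ac−b²=25.772533
λ₁=(c·0.147−b)/D = (68.823704·0.147−7.577193)/25.772533 = 0.098550
λ₂=(a−b·0.147)/D = (1.208688−7.577193·0.147)/25.772533 = 0.003680
w* = 0.098550·p + 0.003680·q:
  w_0 = 0.098550·-0.1117 + 0.003680·8.0177 = 0.0185  (Pfizer)
  w_1 = 0.098550·0.2774 + 0.003680·9.5362 = 0.0624  (GE)
  w_2 = 0.098550·0.0253 + 0.003680·7.7314 = 0.0309  (Kellogg)
  w_3 = 0.098550·0.5999 + 0.003680·8.6784 = 0.0911  (Xerox)
  w_4 = 0.098550·1.5901 + 0.003680·10.2156 = 0.1943  (Visa)
  w_5 = 0.098550·0.7890 + 0.003680·4.6303 = 0.0948  (Nike)
  w_6 = 0.098550·4.4072 + 0.003680·20.0139 = 0.5080  (Merck)
Σw_i=1.0000  μᵀw=0.1470
σ²=wᵀΣw=λ₁·μ_p+λ₂ = 0.098550·0.147 + 0.003680 = 0.018167 ≈ 0.0182


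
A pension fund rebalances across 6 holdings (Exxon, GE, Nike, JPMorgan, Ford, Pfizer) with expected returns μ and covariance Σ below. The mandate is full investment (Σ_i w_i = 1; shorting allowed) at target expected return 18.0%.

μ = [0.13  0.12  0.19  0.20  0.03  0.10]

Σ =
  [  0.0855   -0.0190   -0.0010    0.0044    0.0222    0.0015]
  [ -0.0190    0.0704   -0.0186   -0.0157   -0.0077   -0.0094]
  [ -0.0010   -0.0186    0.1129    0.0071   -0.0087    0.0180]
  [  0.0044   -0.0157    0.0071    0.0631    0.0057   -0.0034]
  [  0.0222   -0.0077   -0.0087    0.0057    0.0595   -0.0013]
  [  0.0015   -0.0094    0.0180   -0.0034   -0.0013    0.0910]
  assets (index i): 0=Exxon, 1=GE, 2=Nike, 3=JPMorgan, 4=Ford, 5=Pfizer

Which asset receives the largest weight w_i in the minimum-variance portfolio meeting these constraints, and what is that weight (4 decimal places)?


JPMorgan (0.4024)

g=Σ⁻¹μ = [2.1359  3.8128  1.9061  3.8081  0.1414  1.2248]
h=Σ⁻¹𝟙 = [12.8436  28.5926  11.6634  19.9970  15.7755  12.3963]
a=μᵀg=1.985705  b=𝟙ᵀg=13.029105  c=𝟙ᵀh=101.268242  D=ac−b²=31.331314
λ₁=(c·0.180−b)/D = (101.268242·0.180−13.029105)/31.331314 = 0.165942
λ₂=(a−b·0.180)/D = (1.985705−13.029105·0.180)/31.331314 = -0.011475
w* = 0.165942·g + -0.011475·h:
  w_0 = 0.165942·2.1359 + -0.011475·12.8436 = 0.2071  (Exxon)
  w_1 = 0.165942·3.8128 + -0.011475·28.5926 = 0.3046  (GE)
  w_2 = 0.165942·1.9061 + -0.011475·11.6634 = 0.1825  (Nike)
  w_3 = 0.165942·3.8081 + -0.011475·19.9970 = 0.4024  (JPMorgan)
  w_4 = 0.165942·0.1414 + -0.011475·15.7755 = -0.1576  (Ford)
  w_5 = 0.165942·1.2248 + -0.011475·12.3963 = 0.0610  (Pfizer)
Σw_i=1.0000  μᵀw=0.1800
σ²=wᵀΣw=λ₁·μ_p+λ₂ = 0.165942·0.180 + -0.011475 = 0.018394 ≈ 0.0184


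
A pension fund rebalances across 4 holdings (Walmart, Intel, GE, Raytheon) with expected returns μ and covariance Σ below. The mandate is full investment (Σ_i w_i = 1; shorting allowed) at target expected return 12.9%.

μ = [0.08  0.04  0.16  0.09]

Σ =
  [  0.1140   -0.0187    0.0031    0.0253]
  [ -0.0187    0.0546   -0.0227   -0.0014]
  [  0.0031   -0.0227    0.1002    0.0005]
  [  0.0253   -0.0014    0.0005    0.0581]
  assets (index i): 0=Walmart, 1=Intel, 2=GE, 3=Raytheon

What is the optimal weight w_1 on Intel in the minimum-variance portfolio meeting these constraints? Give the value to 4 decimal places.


u=Σ⁻¹μ = [0.6597  1.8153  1.9812  1.2885]
v=Σ⁻¹𝟙 = [10.0933  28.8209  16.1303  13.3722]
a=μᵀu=0.558343  b=𝟙ᵀu=5.744651  c=𝟙ᵀv=68.416744  D=ac−b²=5.198991
λ₁=(c·0.129−b)/D = (68.416744·0.129−5.744651)/5.198991 = 0.592636
λ₂=(a−b·0.129)/D = (0.558343−5.744651·0.129)/5.198991 = -0.035145
w* = 0.592636·u + -0.035145·v:
  w_0 = 0.592636·0.6597 + -0.035145·10.0933 = 0.0362  (Walmart)
  w_1 = 0.592636·1.8153 + -0.035145·28.8209 = 0.0629  (Intel)
  w_2 = 0.592636·1.9812 + -0.035145·16.1303 = 0.6072  (GE)
  w_3 = 0.592636·1.2885 + -0.035145·13.3722 = 0.2936  (Raytheon)
Σw_i=1.0000  μᵀw=0.1290
σ²=wᵀΣw=λ₁·μ_p+λ₂ = 0.592636·0.129 + -0.035145 = 0.041305 ≈ 0.0413

0.0629


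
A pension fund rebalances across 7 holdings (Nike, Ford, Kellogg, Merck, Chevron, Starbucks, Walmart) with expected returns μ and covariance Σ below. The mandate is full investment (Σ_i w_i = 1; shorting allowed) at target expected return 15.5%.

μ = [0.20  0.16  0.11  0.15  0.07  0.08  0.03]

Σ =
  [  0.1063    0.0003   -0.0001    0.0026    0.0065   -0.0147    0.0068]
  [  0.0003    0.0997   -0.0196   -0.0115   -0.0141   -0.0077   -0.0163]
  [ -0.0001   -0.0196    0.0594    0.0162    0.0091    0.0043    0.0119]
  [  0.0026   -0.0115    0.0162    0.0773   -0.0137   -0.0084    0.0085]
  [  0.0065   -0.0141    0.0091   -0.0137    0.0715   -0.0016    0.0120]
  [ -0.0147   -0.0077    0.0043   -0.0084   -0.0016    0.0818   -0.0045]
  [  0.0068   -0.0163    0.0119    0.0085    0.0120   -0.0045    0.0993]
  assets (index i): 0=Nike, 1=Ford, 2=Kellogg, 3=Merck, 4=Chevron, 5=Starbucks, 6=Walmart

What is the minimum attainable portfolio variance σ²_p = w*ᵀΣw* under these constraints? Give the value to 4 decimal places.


0.0171

x=Σ⁻¹μ = [1.9604  2.5726  1.6737  2.3690  1.5757  1.7628  0.0763]
y=Σ⁻¹𝟙 = [9.7917  19.7375  13.1165  16.9173  17.5633  17.6903  8.2991]
a=μᵀx=1.596754  b=𝟙ᵀx=11.990381  c=𝟙ᵀy=103.115729  D=ac−b²=20.881203
λ₁=(c·0.155−b)/D = (103.115729·0.155−11.990381)/20.881203 = 0.191203
λ₂=(a−b·0.155)/D = (1.596754−11.990381·0.155)/20.881203 = -0.012535
w* = 0.191203·x + -0.012535·y:
  w_0 = 0.191203·1.9604 + -0.012535·9.7917 = 0.2521  (Nike)
  w_1 = 0.191203·2.5726 + -0.012535·19.7375 = 0.2445  (Ford)
  w_2 = 0.191203·1.6737 + -0.012535·13.1165 = 0.1556  (Kellogg)
  w_3 = 0.191203·2.3690 + -0.012535·16.9173 = 0.2409  (Merck)
  w_4 = 0.191203·1.5757 + -0.012535·17.5633 = 0.0811  (Chevron)
  w_5 = 0.191203·1.7628 + -0.012535·17.6903 = 0.1153  (Starbucks)
  w_6 = 0.191203·0.0763 + -0.012535·8.2991 = -0.0894  (Walmart)
Σw_i=1.0000  μᵀw=0.1550
σ²=wᵀΣw=λ₁·μ_p+λ₂ = 0.191203·0.155 + -0.012535 = 0.017101 ≈ 0.0171


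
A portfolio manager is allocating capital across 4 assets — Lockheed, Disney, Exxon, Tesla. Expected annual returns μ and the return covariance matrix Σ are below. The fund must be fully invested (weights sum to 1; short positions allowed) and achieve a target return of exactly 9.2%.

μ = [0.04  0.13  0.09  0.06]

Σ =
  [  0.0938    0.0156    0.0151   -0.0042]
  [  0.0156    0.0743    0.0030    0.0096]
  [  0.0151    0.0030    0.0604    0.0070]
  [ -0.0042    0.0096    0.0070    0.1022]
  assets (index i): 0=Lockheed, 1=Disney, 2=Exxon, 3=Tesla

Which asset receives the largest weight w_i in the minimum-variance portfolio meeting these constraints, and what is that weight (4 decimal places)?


g=Σ⁻¹μ = [-0.0578  1.6628  1.3833  0.3338]
h=Σ⁻¹𝟙 = [7.1639  10.3589  13.3010  8.1951]
a=μᵀg=0.358373  b=𝟙ᵀg=3.322013  c=𝟙ᵀh=39.018925  D=ac−b²=2.947577
λ₁=(c·0.092−b)/D = (39.018925·0.092−3.322013)/2.947577 = 0.090830
λ₂=(a−b·0.092)/D = (0.358373−3.322013·0.092)/2.947577 = 0.017895
w* = 0.090830·g + 0.017895·h:
  w_0 = 0.090830·-0.0578 + 0.017895·7.1639 = 0.1229  (Lockheed)
  w_1 = 0.090830·1.6628 + 0.017895·10.3589 = 0.3364  (Disney)
  w_2 = 0.090830·1.3833 + 0.017895·13.3010 = 0.3637  (Exxon)
  w_3 = 0.090830·0.3338 + 0.017895·8.1951 = 0.1770  (Tesla)
Σw_i=1.0000  μᵀw=0.0920
σ²=wᵀΣw=λ₁·μ_p+λ₂ = 0.090830·0.092 + 0.017895 = 0.026252 ≈ 0.0263

Exxon (0.3637)


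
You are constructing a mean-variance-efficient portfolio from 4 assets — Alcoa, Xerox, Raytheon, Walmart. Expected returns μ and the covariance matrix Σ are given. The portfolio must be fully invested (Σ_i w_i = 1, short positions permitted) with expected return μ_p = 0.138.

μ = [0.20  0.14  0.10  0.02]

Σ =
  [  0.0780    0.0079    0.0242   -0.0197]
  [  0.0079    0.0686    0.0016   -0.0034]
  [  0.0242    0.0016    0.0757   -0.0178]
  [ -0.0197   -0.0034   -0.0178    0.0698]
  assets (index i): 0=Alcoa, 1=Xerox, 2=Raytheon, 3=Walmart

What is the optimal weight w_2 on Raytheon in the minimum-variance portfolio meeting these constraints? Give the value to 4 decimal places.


0.1146

p=Σ⁻¹μ = [2.4552  1.8025  0.7967  1.2705]
q=Σ⁻¹𝟙 = [12.6407  13.8915  14.0869  22.1633]
a=μᵀp=0.848473  b=𝟙ᵀp=6.324893  c=𝟙ᵀq=62.782315  D=ac−b²=13.264812
λ₁=(c·0.138−b)/D = (62.782315·0.138−6.324893)/13.264812 = 0.176336
λ₂=(a−b·0.138)/D = (0.848473−6.324893·0.138)/13.264812 = -0.001837
w* = 0.176336·p + -0.001837·q:
  w_0 = 0.176336·2.4552 + -0.001837·12.6407 = 0.4097  (Alcoa)
  w_1 = 0.176336·1.8025 + -0.001837·13.8915 = 0.2923  (Xerox)
  w_2 = 0.176336·0.7967 + -0.001837·14.0869 = 0.1146  (Raytheon)
  w_3 = 0.176336·1.2705 + -0.001837·22.1633 = 0.1833  (Walmart)
Σw_i=1.0000  μᵀw=0.1380
σ²=wᵀΣw=λ₁·μ_p+λ₂ = 0.176336·0.138 + -0.001837 = 0.022498 ≈ 0.0225


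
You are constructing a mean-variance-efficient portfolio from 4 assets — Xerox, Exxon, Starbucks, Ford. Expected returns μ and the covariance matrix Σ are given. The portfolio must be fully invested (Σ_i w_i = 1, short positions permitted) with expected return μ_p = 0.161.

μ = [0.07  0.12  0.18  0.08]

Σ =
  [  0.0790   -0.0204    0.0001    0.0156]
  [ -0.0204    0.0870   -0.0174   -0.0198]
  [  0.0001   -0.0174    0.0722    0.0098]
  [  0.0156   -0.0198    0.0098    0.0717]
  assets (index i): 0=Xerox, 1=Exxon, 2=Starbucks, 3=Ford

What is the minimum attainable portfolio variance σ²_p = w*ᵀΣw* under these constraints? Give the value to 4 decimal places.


p=Σ⁻¹μ = [1.3142  2.5336  2.9490  1.1264]
q=Σ⁻¹𝟙 = [15.4476  21.7909  17.1450  14.2602]
a=μᵀp=1.016950  b=𝟙ᵀp=7.923144  c=𝟙ᵀq=68.643619  D=ac−b²=7.030877
λ₁=(c·0.161−b)/D = (68.643619·0.161−7.923144)/7.030877 = 0.444963
λ₂=(a−b·0.161)/D = (1.016950−7.923144·0.161)/7.030877 = -0.036792
w* = 0.444963·p + -0.036792·q:
  w_0 = 0.444963·1.3142 + -0.036792·15.4476 = 0.0164  (Xerox)
  w_1 = 0.444963·2.5336 + -0.036792·21.7909 = 0.3256  (Exxon)
  w_2 = 0.444963·2.9490 + -0.036792·17.1450 = 0.6814  (Starbucks)
  w_3 = 0.444963·1.1264 + -0.036792·14.2602 = -0.0234  (Ford)
Σw_i=1.0000  μᵀw=0.1610
σ²=wᵀΣw=λ₁·μ_p+λ₂ = 0.444963·0.161 + -0.036792 = 0.034847 ≈ 0.0348

0.0348


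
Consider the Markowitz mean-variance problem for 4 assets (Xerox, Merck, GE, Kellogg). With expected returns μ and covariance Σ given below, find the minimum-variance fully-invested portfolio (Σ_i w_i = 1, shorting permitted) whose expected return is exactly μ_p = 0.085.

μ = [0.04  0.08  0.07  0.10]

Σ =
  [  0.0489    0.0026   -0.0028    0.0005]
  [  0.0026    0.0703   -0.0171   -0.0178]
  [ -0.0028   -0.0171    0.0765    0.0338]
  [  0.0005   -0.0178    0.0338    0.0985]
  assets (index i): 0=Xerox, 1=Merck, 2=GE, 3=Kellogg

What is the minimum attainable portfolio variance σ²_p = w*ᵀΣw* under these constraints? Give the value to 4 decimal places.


0.0253

p=Σ⁻¹μ = [0.7730  1.5704  0.8512  1.0030]
q=Σ⁻¹𝟙 = [20.1625  19.1326  14.2843  8.6058]
a=μᵀp=0.316436  b=𝟙ᵀp=4.197588  c=𝟙ᵀq=62.185202  D=ac−b²=2.057889
λ₁=(c·0.085−b)/D = (62.185202·0.085−4.197588)/2.057889 = 0.528772
λ₂=(a−b·0.085)/D = (0.316436−4.197588·0.085)/2.057889 = -0.019612
w* = 0.528772·p + -0.019612·q:
  w_0 = 0.528772·0.7730 + -0.019612·20.1625 = 0.0133  (Xerox)
  w_1 = 0.528772·1.5704 + -0.019612·19.1326 = 0.4552  (Merck)
  w_2 = 0.528772·0.8512 + -0.019612·14.2843 = 0.1699  (GE)
  w_3 = 0.528772·1.0030 + -0.019612·8.6058 = 0.3616  (Kellogg)
Σw_i=1.0000  μᵀw=0.0850
σ²=wᵀΣw=λ₁·μ_p+λ₂ = 0.528772·0.085 + -0.019612 = 0.025334 ≈ 0.0253


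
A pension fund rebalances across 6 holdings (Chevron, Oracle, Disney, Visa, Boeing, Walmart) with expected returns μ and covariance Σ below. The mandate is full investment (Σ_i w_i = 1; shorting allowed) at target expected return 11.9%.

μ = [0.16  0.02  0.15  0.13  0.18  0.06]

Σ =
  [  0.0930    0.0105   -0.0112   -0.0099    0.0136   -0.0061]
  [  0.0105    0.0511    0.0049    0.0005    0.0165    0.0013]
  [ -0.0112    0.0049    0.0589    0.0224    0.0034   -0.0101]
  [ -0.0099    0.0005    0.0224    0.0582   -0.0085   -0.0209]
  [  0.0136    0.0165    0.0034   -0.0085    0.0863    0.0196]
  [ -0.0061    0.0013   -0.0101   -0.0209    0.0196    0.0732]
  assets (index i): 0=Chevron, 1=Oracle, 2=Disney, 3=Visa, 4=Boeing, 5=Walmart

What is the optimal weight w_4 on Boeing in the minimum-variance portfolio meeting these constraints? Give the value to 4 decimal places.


0.0815

u=Σ⁻¹μ = [2.2225  -0.8976  2.2382  2.5858  1.7078  1.6107]
v=Σ⁻¹𝟙 = [14.2128  13.4484  13.5027  22.7031  3.4794  22.0204]
a=μᵀu=1.413579  b=𝟙ᵀu=9.467349  c=𝟙ᵀv=89.366844  D=ac−b²=36.696408
λ₁=(c·0.119−b)/D = (89.366844·0.119−9.467349)/36.696408 = 0.031810
λ₂=(a−b·0.119)/D = (1.413579−9.467349·0.119)/36.696408 = 0.007820
w* = 0.031810·u + 0.007820·v:
  w_0 = 0.031810·2.2225 + 0.007820·14.2128 = 0.1818  (Chevron)
  w_1 = 0.031810·-0.8976 + 0.007820·13.4484 = 0.0766  (Oracle)
  w_2 = 0.031810·2.2382 + 0.007820·13.5027 = 0.1768  (Disney)
  w_3 = 0.031810·2.5858 + 0.007820·22.7031 = 0.2598  (Visa)
  w_4 = 0.031810·1.7078 + 0.007820·3.4794 = 0.0815  (Boeing)
  w_5 = 0.031810·1.6107 + 0.007820·22.0204 = 0.2234  (Walmart)
Σw_i=1.0000  μᵀw=0.1190
σ²=wᵀΣw=λ₁·μ_p+λ₂ = 0.031810·0.119 + 0.007820 = 0.011605 ≈ 0.0116


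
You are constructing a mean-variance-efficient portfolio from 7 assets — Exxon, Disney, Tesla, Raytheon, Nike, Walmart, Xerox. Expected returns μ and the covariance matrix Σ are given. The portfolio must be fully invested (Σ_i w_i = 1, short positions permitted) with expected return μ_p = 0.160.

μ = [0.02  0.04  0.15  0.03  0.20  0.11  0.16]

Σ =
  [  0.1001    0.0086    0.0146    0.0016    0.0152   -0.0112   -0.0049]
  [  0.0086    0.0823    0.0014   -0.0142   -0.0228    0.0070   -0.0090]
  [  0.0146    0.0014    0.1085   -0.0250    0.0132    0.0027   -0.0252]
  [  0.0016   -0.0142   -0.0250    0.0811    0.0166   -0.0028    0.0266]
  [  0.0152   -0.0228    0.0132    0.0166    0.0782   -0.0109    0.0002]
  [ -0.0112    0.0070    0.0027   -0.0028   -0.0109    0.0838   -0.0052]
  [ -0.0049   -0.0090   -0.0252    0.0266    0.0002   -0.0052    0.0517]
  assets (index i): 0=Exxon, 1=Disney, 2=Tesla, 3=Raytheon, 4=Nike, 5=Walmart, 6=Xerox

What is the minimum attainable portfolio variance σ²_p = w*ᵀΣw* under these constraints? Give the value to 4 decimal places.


p=Σ⁻¹μ = [-0.2393  1.5826  1.8827  -0.9782  3.1903  1.7763  4.9349]
q=Σ⁻¹𝟙 = [6.9752  18.3970  14.1451  8.3617  14.6184  14.7431  27.2249]
a=μᵀp=1.934619  b=𝟙ᵀp=12.149421  c=𝟙ᵀq=104.465471  D=ac−b²=54.492430
λ₁=(c·0.160−b)/D = (104.465471·0.160−12.149421)/54.492430 = 0.083774
λ₂=(a−b·0.160)/D = (1.934619−12.149421·0.160)/54.492430 = -0.000170
w* = 0.083774·p + -0.000170·q:
  w_0 = 0.083774·-0.2393 + -0.000170·6.9752 = -0.0212  (Exxon)
  w_1 = 0.083774·1.5826 + -0.000170·18.3970 = 0.1294  (Disney)
  w_2 = 0.083774·1.8827 + -0.000170·14.1451 = 0.1553  (Tesla)
  w_3 = 0.083774·-0.9782 + -0.000170·8.3617 = -0.0834  (Raytheon)
  w_4 = 0.083774·3.1903 + -0.000170·14.6184 = 0.2648  (Nike)
  w_5 = 0.083774·1.7763 + -0.000170·14.7431 = 0.1463  (Walmart)
  w_6 = 0.083774·4.9349 + -0.000170·27.2249 = 0.4088  (Xerox)
Σw_i=1.0000  μᵀw=0.1600
σ²=wᵀΣw=λ₁·μ_p+λ₂ = 0.083774·0.160 + -0.000170 = 0.013233 ≈ 0.0132

0.0132


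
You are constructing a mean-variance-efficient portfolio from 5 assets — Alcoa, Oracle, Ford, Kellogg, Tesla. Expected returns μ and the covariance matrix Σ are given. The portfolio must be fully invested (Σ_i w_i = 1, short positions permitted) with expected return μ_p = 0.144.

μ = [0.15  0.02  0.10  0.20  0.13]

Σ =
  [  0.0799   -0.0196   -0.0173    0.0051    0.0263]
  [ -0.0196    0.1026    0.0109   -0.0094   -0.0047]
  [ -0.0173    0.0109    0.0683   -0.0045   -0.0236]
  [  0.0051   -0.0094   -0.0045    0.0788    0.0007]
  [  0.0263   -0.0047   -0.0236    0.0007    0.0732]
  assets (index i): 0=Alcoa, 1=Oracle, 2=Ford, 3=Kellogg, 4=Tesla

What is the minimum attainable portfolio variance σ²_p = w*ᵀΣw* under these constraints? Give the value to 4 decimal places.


g=Σ⁻¹μ = [1.7698  0.5805  2.6908  2.6285  2.0198]
h=Σ⁻¹𝟙 = [14.0502  12.0706  22.9777  14.3851  16.6587]
a=μᵀg=1.334428  b=𝟙ᵀg=9.689360  c=𝟙ᵀh=80.142271  D=ac−b²=13.060403
λ₁=(c·0.144−b)/D = (80.142271·0.144−9.689360)/13.060403 = 0.141736
λ₂=(a−b·0.144)/D = (1.334428−9.689360·0.144)/13.060403 = -0.004658
w* = 0.141736·g + -0.004658·h:
  w_0 = 0.141736·1.7698 + -0.004658·14.0502 = 0.1854  (Alcoa)
  w_1 = 0.141736·0.5805 + -0.004658·12.0706 = 0.0260  (Oracle)
  w_2 = 0.141736·2.6908 + -0.004658·22.9777 = 0.2744  (Ford)
  w_3 = 0.141736·2.6285 + -0.004658·14.3851 = 0.3055  (Kellogg)
  w_4 = 0.141736·2.0198 + -0.004658·16.6587 = 0.2087  (Tesla)
Σw_i=1.0000  μᵀw=0.1440
σ²=wᵀΣw=λ₁·μ_p+λ₂ = 0.141736·0.144 + -0.004658 = 0.015752 ≈ 0.0158

0.0158


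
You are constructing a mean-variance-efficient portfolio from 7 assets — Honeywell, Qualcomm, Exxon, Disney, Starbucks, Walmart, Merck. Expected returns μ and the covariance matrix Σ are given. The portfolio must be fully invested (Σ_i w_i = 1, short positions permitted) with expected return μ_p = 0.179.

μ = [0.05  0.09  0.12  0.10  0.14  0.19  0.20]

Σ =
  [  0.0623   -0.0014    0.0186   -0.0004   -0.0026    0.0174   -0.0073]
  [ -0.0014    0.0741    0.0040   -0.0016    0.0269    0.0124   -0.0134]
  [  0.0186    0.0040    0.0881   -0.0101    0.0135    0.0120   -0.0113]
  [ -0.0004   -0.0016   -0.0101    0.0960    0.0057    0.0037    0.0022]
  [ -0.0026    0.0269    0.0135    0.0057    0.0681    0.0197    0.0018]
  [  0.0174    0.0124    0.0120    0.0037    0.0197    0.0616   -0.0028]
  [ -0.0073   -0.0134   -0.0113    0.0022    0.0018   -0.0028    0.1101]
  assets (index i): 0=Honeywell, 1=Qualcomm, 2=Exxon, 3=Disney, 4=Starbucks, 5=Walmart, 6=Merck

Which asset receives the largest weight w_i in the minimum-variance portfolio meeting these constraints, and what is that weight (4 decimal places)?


u=Σ⁻¹μ = [0.0231  0.9190  1.2715  1.0123  0.5800  2.4941  2.0941]
v=Σ⁻¹𝟙 = [13.6243  12.7396  9.0428  10.7964  5.3383  6.2636  12.3209]
a=μᵀu=1.311586  b=𝟙ᵀu=8.394185  c=𝟙ᵀv=70.125938  D=ac−b²=21.513870
λ₁=(c·0.179−b)/D = (70.125938·0.179−8.394185)/21.513870 = 0.193287
λ₂=(a−b·0.179)/D = (1.311586−8.394185·0.179)/21.513870 = -0.008877
w* = 0.193287·u + -0.008877·v:
  w_0 = 0.193287·0.0231 + -0.008877·13.6243 = -0.1165  (Honeywell)
  w_1 = 0.193287·0.9190 + -0.008877·12.7396 = 0.0645  (Qualcomm)
  w_2 = 0.193287·1.2715 + -0.008877·9.0428 = 0.1655  (Exxon)
  w_3 = 0.193287·1.0123 + -0.008877·10.7964 = 0.0998  (Disney)
  w_4 = 0.193287·0.5800 + -0.008877·5.3383 = 0.0647  (Starbucks)
  w_5 = 0.193287·2.4941 + -0.008877·6.2636 = 0.4265  (Walmart)
  w_6 = 0.193287·2.0941 + -0.008877·12.3209 = 0.2954  (Merck)
Σw_i=1.0000  μᵀw=0.1790
σ²=wᵀΣw=λ₁·μ_p+λ₂ = 0.193287·0.179 + -0.008877 = 0.025722 ≈ 0.0257

Walmart (0.4265)


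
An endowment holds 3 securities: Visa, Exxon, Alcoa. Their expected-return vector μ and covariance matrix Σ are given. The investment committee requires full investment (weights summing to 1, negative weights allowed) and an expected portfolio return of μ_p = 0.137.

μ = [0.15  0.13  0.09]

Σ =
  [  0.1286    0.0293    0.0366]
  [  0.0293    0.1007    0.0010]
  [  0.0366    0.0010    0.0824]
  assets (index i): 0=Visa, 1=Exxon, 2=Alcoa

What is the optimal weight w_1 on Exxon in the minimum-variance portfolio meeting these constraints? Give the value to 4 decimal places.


0.4513

u=Σ⁻¹μ = [0.7022  1.0790  0.7672]
v=Σ⁻¹𝟙 = [2.6204  9.0602  10.8620]
a=μᵀu=0.314656  b=𝟙ᵀu=2.548470  c=𝟙ᵀv=22.542640  D=ac−b²=0.598473
λ₁=(c·0.137−b)/D = (22.542640·0.137−2.548470)/0.598473 = 0.902083
λ₂=(a−b·0.137)/D = (0.314656−2.548470·0.137)/0.598473 = -0.057621
w* = 0.902083·u + -0.057621·v:
  w_0 = 0.902083·0.7022 + -0.057621·2.6204 = 0.4825  (Visa)
  w_1 = 0.902083·1.0790 + -0.057621·9.0602 = 0.4513  (Exxon)
  w_2 = 0.902083·0.7672 + -0.057621·10.8620 = 0.0662  (Alcoa)
Σw_i=1.0000  μᵀw=0.1370
σ²=wᵀΣw=λ₁·μ_p+λ₂ = 0.902083·0.137 + -0.057621 = 0.065964 ≈ 0.0660


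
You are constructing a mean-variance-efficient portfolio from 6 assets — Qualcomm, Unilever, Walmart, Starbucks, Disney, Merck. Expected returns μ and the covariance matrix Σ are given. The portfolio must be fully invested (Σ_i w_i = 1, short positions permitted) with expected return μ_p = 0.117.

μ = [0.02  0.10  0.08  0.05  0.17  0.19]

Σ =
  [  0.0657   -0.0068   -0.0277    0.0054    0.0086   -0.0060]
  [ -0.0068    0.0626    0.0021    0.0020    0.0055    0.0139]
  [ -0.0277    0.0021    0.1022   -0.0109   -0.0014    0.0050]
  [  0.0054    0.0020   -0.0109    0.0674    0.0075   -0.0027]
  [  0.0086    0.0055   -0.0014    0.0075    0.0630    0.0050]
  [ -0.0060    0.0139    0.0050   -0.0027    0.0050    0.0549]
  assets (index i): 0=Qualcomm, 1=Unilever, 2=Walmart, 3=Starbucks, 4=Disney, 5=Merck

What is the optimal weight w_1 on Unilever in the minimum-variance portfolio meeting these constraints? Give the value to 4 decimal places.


0.1130

p=Σ⁻¹μ = [0.6984  0.7369  0.9092  0.6869  2.2313  3.0984]
q=Σ⁻¹𝟙 = [22.6073  13.1044  16.5889  14.9521  8.9796  15.7745]
a=μᵀp=1.162739  b=𝟙ᵀp=8.360991  c=𝟙ᵀq=92.006850  D=ac−b²=37.073827
λ₁=(c·0.117−b)/D = (92.006850·0.117−8.360991)/37.073827 = 0.064838
λ₂=(a−b·0.117)/D = (1.162739−8.360991·0.117)/37.073827 = 0.004977
w* = 0.064838·p + 0.004977·q:
  w_0 = 0.064838·0.6984 + 0.004977·22.6073 = 0.1578  (Qualcomm)
  w_1 = 0.064838·0.7369 + 0.004977·13.1044 = 0.1130  (Unilever)
  w_2 = 0.064838·0.9092 + 0.004977·16.5889 = 0.1415  (Walmart)
  w_3 = 0.064838·0.6869 + 0.004977·14.9521 = 0.1189  (Starbucks)
  w_4 = 0.064838·2.2313 + 0.004977·8.9796 = 0.1894  (Disney)
  w_5 = 0.064838·3.0984 + 0.004977·15.7745 = 0.2794  (Merck)
Σw_i=1.0000  μᵀw=0.1170
σ²=wᵀΣw=λ₁·μ_p+λ₂ = 0.064838·0.117 + 0.004977 = 0.012563 ≈ 0.0126


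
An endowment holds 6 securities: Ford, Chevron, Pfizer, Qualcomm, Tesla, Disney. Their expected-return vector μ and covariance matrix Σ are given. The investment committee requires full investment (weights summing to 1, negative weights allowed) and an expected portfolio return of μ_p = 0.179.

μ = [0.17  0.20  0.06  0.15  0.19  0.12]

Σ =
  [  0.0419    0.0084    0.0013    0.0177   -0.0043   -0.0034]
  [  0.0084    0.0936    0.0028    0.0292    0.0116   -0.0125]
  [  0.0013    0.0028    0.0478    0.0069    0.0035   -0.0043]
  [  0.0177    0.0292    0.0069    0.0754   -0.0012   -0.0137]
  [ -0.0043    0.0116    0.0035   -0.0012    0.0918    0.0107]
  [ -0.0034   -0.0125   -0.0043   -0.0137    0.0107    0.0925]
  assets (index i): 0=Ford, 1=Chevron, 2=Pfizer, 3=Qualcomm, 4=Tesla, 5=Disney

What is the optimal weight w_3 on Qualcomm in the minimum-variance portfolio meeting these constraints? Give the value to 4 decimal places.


u=Σ⁻¹μ = [3.7205  1.5217  0.9635  0.7555  1.8403  1.5835]
v=Σ⁻¹𝟙 = [21.1589  6.8971  19.5752  6.4009  8.7928  13.3615]
a=μᵀu=1.647647  b=𝟙ᵀu=10.385091  c=𝟙ᵀv=76.186391  D=ac−b²=17.678187
λ₁=(c·0.179−b)/D = (76.186391·0.179−10.385091)/17.678187 = 0.183971
λ₂=(a−b·0.179)/D = (1.647647−10.385091·0.179)/17.678187 = -0.011952
w* = 0.183971·u + -0.011952·v:
  w_0 = 0.183971·3.7205 + -0.011952·21.1589 = 0.4316  (Ford)
  w_1 = 0.183971·1.5217 + -0.011952·6.8971 = 0.1975  (Chevron)
  w_2 = 0.183971·0.9635 + -0.011952·19.5752 = -0.0567  (Pfizer)
  w_3 = 0.183971·0.7555 + -0.011952·6.4009 = 0.0625  (Qualcomm)
  w_4 = 0.183971·1.8403 + -0.011952·8.7928 = 0.2335  (Tesla)
  w_5 = 0.183971·1.5835 + -0.011952·13.3615 = 0.1316  (Disney)
Σw_i=1.0000  μᵀw=0.1790
σ²=wᵀΣw=λ₁·μ_p+λ₂ = 0.183971·0.179 + -0.011952 = 0.020979 ≈ 0.0210

0.0625


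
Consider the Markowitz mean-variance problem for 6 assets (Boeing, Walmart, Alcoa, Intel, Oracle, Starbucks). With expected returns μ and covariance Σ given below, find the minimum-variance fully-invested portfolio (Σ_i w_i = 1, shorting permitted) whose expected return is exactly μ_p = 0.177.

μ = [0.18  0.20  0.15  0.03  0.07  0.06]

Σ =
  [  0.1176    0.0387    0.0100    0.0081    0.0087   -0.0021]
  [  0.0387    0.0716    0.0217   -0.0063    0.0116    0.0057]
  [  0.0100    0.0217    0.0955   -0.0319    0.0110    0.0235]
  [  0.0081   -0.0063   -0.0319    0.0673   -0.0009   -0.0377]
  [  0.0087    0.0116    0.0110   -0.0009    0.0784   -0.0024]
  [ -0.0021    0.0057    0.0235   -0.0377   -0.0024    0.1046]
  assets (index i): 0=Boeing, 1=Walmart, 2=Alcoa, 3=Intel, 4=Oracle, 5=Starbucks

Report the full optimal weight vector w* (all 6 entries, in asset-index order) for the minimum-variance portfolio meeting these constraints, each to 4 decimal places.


x=Σ⁻¹μ = [0.6040  2.0804  1.3520  1.6450  0.3708  0.7700]
y=Σ⁻¹𝟙 = [1.8904  8.6007  13.4031  31.9347  10.3057  17.8647]
a=μᵀx=0.849114  b=𝟙ᵀx=6.822188  c=𝟙ᵀy=83.999217  D=ac−b²=24.782644
λ₁=(c·0.177−b)/D = (83.999217·0.177−6.822188)/24.782644 = 0.324650
λ₂=(a−b·0.177)/D = (0.849114−6.822188·0.177)/24.782644 = -0.014462
w* = 0.324650·x + -0.014462·y:
  w_0 = 0.324650·0.6040 + -0.014462·1.8904 = 0.1688  (Boeing)
  w_1 = 0.324650·2.0804 + -0.014462·8.6007 = 0.5510  (Walmart)
  w_2 = 0.324650·1.3520 + -0.014462·13.4031 = 0.2451  (Alcoa)
  w_3 = 0.324650·1.6450 + -0.014462·31.9347 = 0.0722  (Intel)
  w_4 = 0.324650·0.3708 + -0.014462·10.3057 = -0.0287  (Oracle)
  w_5 = 0.324650·0.7700 + -0.014462·17.8647 = -0.0084  (Starbucks)
Σw_i=1.0000  μᵀw=0.1770
σ²=wᵀΣw=λ₁·μ_p+λ₂ = 0.324650·0.177 + -0.014462 = 0.043001 ≈ 0.0430

0.1688  0.5510  0.2451  0.0722  -0.0287  -0.0084


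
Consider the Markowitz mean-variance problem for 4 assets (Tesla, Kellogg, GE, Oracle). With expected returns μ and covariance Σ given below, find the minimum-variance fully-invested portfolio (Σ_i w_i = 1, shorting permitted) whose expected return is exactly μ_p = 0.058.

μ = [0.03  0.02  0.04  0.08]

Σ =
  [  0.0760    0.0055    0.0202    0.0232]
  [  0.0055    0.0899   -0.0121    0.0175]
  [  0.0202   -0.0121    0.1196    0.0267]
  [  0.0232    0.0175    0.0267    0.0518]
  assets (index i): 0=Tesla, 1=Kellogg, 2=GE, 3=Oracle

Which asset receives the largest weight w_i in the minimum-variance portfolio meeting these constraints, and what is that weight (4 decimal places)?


g=Σ⁻¹μ = [-0.0892  -0.0920  -0.0231  1.6273]
h=Σ⁻¹𝟙 = [8.0199  9.5824  5.8660  9.4522]
a=μᵀg=0.124747  b=𝟙ᵀg=1.423061  c=𝟙ᵀh=32.920469  D=ac−b²=2.081628
λ₁=(c·0.058−b)/D = (32.920469·0.058−1.423061)/2.081628 = 0.233628
λ₂=(a−b·0.058)/D = (0.124747−1.423061·0.058)/2.081628 = 0.020277
w* = 0.233628·g + 0.020277·h:
  w_0 = 0.233628·-0.0892 + 0.020277·8.0199 = 0.1418  (Tesla)
  w_1 = 0.233628·-0.0920 + 0.020277·9.5824 = 0.1728  (Kellogg)
  w_2 = 0.233628·-0.0231 + 0.020277·5.8660 = 0.1136  (GE)
  w_3 = 0.233628·1.6273 + 0.020277·9.4522 = 0.5719  (Oracle)
Σw_i=1.0000  μᵀw=0.0580
σ²=wᵀΣw=λ₁·μ_p+λ₂ = 0.233628·0.058 + 0.020277 = 0.033828 ≈ 0.0338

Oracle (0.5719)


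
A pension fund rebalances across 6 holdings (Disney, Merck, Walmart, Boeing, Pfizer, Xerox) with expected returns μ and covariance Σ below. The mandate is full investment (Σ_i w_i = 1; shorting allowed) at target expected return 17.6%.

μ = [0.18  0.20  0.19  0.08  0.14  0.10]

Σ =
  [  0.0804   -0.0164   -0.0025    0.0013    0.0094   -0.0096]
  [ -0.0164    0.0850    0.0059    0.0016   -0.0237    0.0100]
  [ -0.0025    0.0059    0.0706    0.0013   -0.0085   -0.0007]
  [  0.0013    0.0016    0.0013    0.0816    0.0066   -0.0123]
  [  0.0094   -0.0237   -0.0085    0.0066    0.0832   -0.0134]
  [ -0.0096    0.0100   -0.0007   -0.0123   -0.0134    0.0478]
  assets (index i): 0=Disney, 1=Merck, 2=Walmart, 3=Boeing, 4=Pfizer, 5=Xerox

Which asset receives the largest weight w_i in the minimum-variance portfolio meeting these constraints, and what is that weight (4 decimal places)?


Merck (0.2791)

g=Σ⁻¹μ = [2.9893  3.1623  2.9023  1.0636  2.9700  3.1796]
h=Σ⁻¹𝟙 = [17.2212  15.6706  15.9050  14.4244  19.9527  30.6389]
a=μᵀg=2.540817  b=𝟙ᵀg=16.267100  c=𝟙ᵀh=113.812773  D=ac−b²=24.558920
λ₁=(c·0.176−b)/D = (113.812773·0.176−16.267100)/24.558920 = 0.153262
λ₂=(a−b·0.176)/D = (2.540817−16.267100·0.176)/24.558920 = -0.013119
w* = 0.153262·g + -0.013119·h:
  w_0 = 0.153262·2.9893 + -0.013119·17.2212 = 0.2322  (Disney)
  w_1 = 0.153262·3.1623 + -0.013119·15.6706 = 0.2791  (Merck)
  w_2 = 0.153262·2.9023 + -0.013119·15.9050 = 0.2362  (Walmart)
  w_3 = 0.153262·1.0636 + -0.013119·14.4244 = -0.0262  (Boeing)
  w_4 = 0.153262·2.9700 + -0.013119·19.9527 = 0.1934  (Pfizer)
  w_5 = 0.153262·3.1796 + -0.013119·30.6389 = 0.0854  (Xerox)
Σw_i=1.0000  μᵀw=0.1760
σ²=wᵀΣw=λ₁·μ_p+λ₂ = 0.153262·0.176 + -0.013119 = 0.013855 ≈ 0.0139


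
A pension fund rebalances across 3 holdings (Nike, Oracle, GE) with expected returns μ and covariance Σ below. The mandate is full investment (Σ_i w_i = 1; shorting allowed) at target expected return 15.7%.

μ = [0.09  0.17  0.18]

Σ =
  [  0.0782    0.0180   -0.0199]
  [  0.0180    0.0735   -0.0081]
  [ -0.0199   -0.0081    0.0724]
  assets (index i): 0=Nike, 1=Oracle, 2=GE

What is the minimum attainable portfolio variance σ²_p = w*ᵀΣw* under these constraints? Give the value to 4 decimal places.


0.0227

x=Σ⁻¹μ = [1.4164  2.3114  3.1341]
y=Σ⁻¹𝟙 = [14.9094  12.0768  19.2613]
a=μᵀx=1.084560  b=𝟙ᵀx=6.861948  c=𝟙ᵀy=46.247586  D=ac−b²=3.071947
λ₁=(c·0.157−b)/D = (46.247586·0.157−6.861948)/3.071947 = 0.129860
λ₂=(a−b·0.157)/D = (1.084560−6.861948·0.157)/3.071947 = 0.002355
w* = 0.129860·x + 0.002355·y:
  w_0 = 0.129860·1.4164 + 0.002355·14.9094 = 0.2190  (Nike)
  w_1 = 0.129860·2.3114 + 0.002355·12.0768 = 0.3286  (Oracle)
  w_2 = 0.129860·3.1341 + 0.002355·19.2613 = 0.4524  (GE)
Σw_i=1.0000  μᵀw=0.1570
σ²=wᵀΣw=λ₁·μ_p+λ₂ = 0.129860·0.157 + 0.002355 = 0.022743 ≈ 0.0227


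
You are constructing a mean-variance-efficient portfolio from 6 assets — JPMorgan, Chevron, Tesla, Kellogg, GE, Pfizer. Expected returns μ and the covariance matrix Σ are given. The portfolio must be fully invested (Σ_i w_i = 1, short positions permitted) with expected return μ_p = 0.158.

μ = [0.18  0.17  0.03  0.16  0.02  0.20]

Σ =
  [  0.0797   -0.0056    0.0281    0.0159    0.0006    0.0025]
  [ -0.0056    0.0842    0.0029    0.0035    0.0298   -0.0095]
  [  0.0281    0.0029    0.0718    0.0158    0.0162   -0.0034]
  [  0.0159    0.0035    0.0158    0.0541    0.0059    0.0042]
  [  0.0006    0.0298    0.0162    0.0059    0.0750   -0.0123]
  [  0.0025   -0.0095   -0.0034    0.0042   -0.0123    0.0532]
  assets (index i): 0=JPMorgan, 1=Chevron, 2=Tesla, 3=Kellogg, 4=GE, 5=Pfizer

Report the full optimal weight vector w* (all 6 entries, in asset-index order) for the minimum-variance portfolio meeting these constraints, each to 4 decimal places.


0.1473  0.1856  0.0465  0.1715  0.1040  0.3451

x=Σ⁻¹μ = [2.1794  2.5904  -0.7855  2.0935  -0.1401  3.8717]
y=Σ⁻¹𝟙 = [8.0225  10.5579  6.7269  10.6074  10.4460  22.3130]
a=μᵀx=1.915583  b=𝟙ᵀx=9.809387  c=𝟙ᵀy=68.673639  D=ac−b²=35.326022
λ₁=(c·0.158−b)/D = (68.673639·0.158−9.809387)/35.326022 = 0.029470
λ₂=(a−b·0.158)/D = (1.915583−9.809387·0.158)/35.326022 = 0.010352
w* = 0.029470·x + 0.010352·y:
  w_0 = 0.029470·2.1794 + 0.010352·8.0225 = 0.1473  (JPMorgan)
  w_1 = 0.029470·2.5904 + 0.010352·10.5579 = 0.1856  (Chevron)
  w_2 = 0.029470·-0.7855 + 0.010352·6.7269 = 0.0465  (Tesla)
  w_3 = 0.029470·2.0935 + 0.010352·10.6074 = 0.1715  (Kellogg)
  w_4 = 0.029470·-0.1401 + 0.010352·10.4460 = 0.1040  (GE)
  w_5 = 0.029470·3.8717 + 0.010352·22.3130 = 0.3451  (Pfizer)
Σw_i=1.0000  μᵀw=0.1580
σ²=wᵀΣw=λ₁·μ_p+λ₂ = 0.029470·0.158 + 0.010352 = 0.015008 ≈ 0.0150


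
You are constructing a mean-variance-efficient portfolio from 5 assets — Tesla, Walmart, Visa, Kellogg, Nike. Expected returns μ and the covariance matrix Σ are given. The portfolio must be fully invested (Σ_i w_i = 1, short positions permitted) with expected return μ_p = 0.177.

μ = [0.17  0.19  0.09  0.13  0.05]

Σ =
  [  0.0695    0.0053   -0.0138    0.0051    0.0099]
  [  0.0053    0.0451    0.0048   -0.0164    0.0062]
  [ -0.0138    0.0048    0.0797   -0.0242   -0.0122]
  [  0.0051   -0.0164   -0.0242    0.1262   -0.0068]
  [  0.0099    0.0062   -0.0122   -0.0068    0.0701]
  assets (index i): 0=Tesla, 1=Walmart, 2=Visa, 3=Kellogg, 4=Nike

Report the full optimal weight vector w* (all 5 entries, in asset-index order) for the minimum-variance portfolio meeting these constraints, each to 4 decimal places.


x=Σ⁻¹μ = [2.2805  4.3598  1.9189  1.9007  0.5239]
y=Σ⁻¹𝟙 = [13.5002  21.7225  20.4850  14.9622  15.4540]
a=μᵀx=1.662024  b=𝟙ᵀx=10.983743  c=𝟙ᵀy=86.123929  D=ac−b²=22.497428
λ₁=(c·0.177−b)/D = (86.123929·0.177−10.983743)/22.497428 = 0.189364
λ₂=(a−b·0.177)/D = (1.662024−10.983743·0.177)/22.497428 = -0.012539
w* = 0.189364·x + -0.012539·y:
  w_0 = 0.189364·2.2805 + -0.012539·13.5002 = 0.2626  (Tesla)
  w_1 = 0.189364·4.3598 + -0.012539·21.7225 = 0.5532  (Walmart)
  w_2 = 0.189364·1.9189 + -0.012539·20.4850 = 0.1065  (Visa)
  w_3 = 0.189364·1.9007 + -0.012539·14.9622 = 0.1723  (Kellogg)
  w_4 = 0.189364·0.5239 + -0.012539·15.4540 = -0.0946  (Nike)
Σw_i=1.0000  μᵀw=0.1770
σ²=wᵀΣw=λ₁·μ_p+λ₂ = 0.189364·0.177 + -0.012539 = 0.020978 ≈ 0.0210

0.2626  0.5532  0.1065  0.1723  -0.0946
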